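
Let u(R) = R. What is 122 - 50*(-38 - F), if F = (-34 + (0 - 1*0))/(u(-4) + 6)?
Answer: 1172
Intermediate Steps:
F = -17 (F = (-34 + (0 - 1*0))/(-4 + 6) = (-34 + (0 + 0))/2 = (-34 + 0)*(½) = -34*½ = -17)
122 - 50*(-38 - F) = 122 - 50*(-38 - 1*(-17)) = 122 - 50*(-38 + 17) = 122 - 50*(-21) = 122 + 1050 = 1172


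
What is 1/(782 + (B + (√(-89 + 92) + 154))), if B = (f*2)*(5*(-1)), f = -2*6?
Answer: 352/371711 - √3/1115133 ≈ 0.00094542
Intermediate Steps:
f = -12
B = 120 (B = (-12*2)*(5*(-1)) = -24*(-5) = 120)
1/(782 + (B + (√(-89 + 92) + 154))) = 1/(782 + (120 + (√(-89 + 92) + 154))) = 1/(782 + (120 + (√3 + 154))) = 1/(782 + (120 + (154 + √3))) = 1/(782 + (274 + √3)) = 1/(1056 + √3)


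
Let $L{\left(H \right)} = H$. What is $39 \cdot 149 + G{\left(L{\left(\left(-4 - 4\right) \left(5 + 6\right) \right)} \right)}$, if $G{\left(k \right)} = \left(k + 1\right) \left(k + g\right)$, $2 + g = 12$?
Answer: $12597$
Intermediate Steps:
$g = 10$ ($g = -2 + 12 = 10$)
$G{\left(k \right)} = \left(1 + k\right) \left(10 + k\right)$ ($G{\left(k \right)} = \left(k + 1\right) \left(k + 10\right) = \left(1 + k\right) \left(10 + k\right)$)
$39 \cdot 149 + G{\left(L{\left(\left(-4 - 4\right) \left(5 + 6\right) \right)} \right)} = 39 \cdot 149 + \left(10 + \left(\left(-4 - 4\right) \left(5 + 6\right)\right)^{2} + 11 \left(-4 - 4\right) \left(5 + 6\right)\right) = 5811 + \left(10 + \left(\left(-8\right) 11\right)^{2} + 11 \left(\left(-8\right) 11\right)\right) = 5811 + \left(10 + \left(-88\right)^{2} + 11 \left(-88\right)\right) = 5811 + \left(10 + 7744 - 968\right) = 5811 + 6786 = 12597$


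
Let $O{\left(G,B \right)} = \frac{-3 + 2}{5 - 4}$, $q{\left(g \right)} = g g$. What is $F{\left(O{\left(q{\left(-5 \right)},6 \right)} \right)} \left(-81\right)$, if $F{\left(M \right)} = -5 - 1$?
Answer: $486$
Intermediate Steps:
$q{\left(g \right)} = g^{2}$
$O{\left(G,B \right)} = -1$ ($O{\left(G,B \right)} = - 1^{-1} = \left(-1\right) 1 = -1$)
$F{\left(M \right)} = -6$ ($F{\left(M \right)} = -5 - 1 = -6$)
$F{\left(O{\left(q{\left(-5 \right)},6 \right)} \right)} \left(-81\right) = \left(-6\right) \left(-81\right) = 486$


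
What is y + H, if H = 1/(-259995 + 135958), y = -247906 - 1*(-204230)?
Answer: -5417440013/124037 ≈ -43676.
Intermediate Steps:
y = -43676 (y = -247906 + 204230 = -43676)
H = -1/124037 (H = 1/(-124037) = -1/124037 ≈ -8.0621e-6)
y + H = -43676 - 1/124037 = -5417440013/124037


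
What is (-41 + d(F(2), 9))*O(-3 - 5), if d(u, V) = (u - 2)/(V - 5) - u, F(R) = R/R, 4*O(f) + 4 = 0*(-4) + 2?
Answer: 169/8 ≈ 21.125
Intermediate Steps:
O(f) = -½ (O(f) = -1 + (0*(-4) + 2)/4 = -1 + (0 + 2)/4 = -1 + (¼)*2 = -1 + ½ = -½)
F(R) = 1
d(u, V) = -u + (-2 + u)/(-5 + V) (d(u, V) = (-2 + u)/(-5 + V) - u = -u + (-2 + u)/(-5 + V))
(-41 + d(F(2), 9))*O(-3 - 5) = (-41 + (-2 + 6*1 - 1*9*1)/(-5 + 9))*(-½) = (-41 + (-2 + 6 - 9)/4)*(-½) = (-41 + (¼)*(-5))*(-½) = (-41 - 5/4)*(-½) = -169/4*(-½) = 169/8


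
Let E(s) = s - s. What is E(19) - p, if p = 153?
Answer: -153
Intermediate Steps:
E(s) = 0
E(19) - p = 0 - 1*153 = 0 - 153 = -153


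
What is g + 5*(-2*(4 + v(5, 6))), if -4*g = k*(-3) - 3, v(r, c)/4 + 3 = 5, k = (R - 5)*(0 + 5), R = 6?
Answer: -231/2 ≈ -115.50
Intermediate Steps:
k = 5 (k = (6 - 5)*(0 + 5) = 1*5 = 5)
v(r, c) = 8 (v(r, c) = -12 + 4*5 = -12 + 20 = 8)
g = 9/2 (g = -(5*(-3) - 3)/4 = -(-15 - 3)/4 = -¼*(-18) = 9/2 ≈ 4.5000)
g + 5*(-2*(4 + v(5, 6))) = 9/2 + 5*(-2*(4 + 8)) = 9/2 + 5*(-2*12) = 9/2 + 5*(-24) = 9/2 - 120 = -231/2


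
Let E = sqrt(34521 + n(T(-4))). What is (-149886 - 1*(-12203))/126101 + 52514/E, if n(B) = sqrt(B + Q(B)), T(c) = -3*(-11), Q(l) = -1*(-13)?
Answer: -137683/126101 + 52514/sqrt(34521 + sqrt(46)) ≈ 281.52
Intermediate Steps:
Q(l) = 13
T(c) = 33
n(B) = sqrt(13 + B) (n(B) = sqrt(B + 13) = sqrt(13 + B))
E = sqrt(34521 + sqrt(46)) (E = sqrt(34521 + sqrt(13 + 33)) = sqrt(34521 + sqrt(46)) ≈ 185.82)
(-149886 - 1*(-12203))/126101 + 52514/E = (-149886 - 1*(-12203))/126101 + 52514/(sqrt(34521 + sqrt(46))) = (-149886 + 12203)*(1/126101) + 52514/sqrt(34521 + sqrt(46)) = -137683*1/126101 + 52514/sqrt(34521 + sqrt(46)) = -137683/126101 + 52514/sqrt(34521 + sqrt(46))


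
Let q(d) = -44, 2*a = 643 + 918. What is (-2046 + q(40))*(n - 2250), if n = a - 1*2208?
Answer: 7685975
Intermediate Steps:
a = 1561/2 (a = (643 + 918)/2 = (1/2)*1561 = 1561/2 ≈ 780.50)
n = -2855/2 (n = 1561/2 - 1*2208 = 1561/2 - 2208 = -2855/2 ≈ -1427.5)
(-2046 + q(40))*(n - 2250) = (-2046 - 44)*(-2855/2 - 2250) = -2090*(-7355/2) = 7685975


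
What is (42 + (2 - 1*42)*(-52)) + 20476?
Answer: 22598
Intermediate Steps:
(42 + (2 - 1*42)*(-52)) + 20476 = (42 + (2 - 42)*(-52)) + 20476 = (42 - 40*(-52)) + 20476 = (42 + 2080) + 20476 = 2122 + 20476 = 22598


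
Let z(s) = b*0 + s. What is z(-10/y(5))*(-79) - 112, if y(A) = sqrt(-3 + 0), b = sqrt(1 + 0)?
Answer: -112 - 790*I*sqrt(3)/3 ≈ -112.0 - 456.11*I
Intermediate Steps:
b = 1 (b = sqrt(1) = 1)
y(A) = I*sqrt(3) (y(A) = sqrt(-3) = I*sqrt(3))
z(s) = s (z(s) = 1*0 + s = 0 + s = s)
z(-10/y(5))*(-79) - 112 = -10*(-I*sqrt(3)/3)*(-79) - 112 = -(-10)*I*sqrt(3)/3*(-79) - 112 = (10*I*sqrt(3)/3)*(-79) - 112 = -790*I*sqrt(3)/3 - 112 = -112 - 790*I*sqrt(3)/3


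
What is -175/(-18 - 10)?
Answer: 25/4 ≈ 6.2500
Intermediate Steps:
-175/(-18 - 10) = -175/(-28) = -1/28*(-175) = 25/4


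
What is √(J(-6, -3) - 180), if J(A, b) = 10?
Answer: I*√170 ≈ 13.038*I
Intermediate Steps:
√(J(-6, -3) - 180) = √(10 - 180) = √(-170) = I*√170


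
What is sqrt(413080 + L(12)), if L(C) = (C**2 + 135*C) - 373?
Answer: sqrt(414471) ≈ 643.79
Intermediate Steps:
L(C) = -373 + C**2 + 135*C
sqrt(413080 + L(12)) = sqrt(413080 + (-373 + 12**2 + 135*12)) = sqrt(413080 + (-373 + 144 + 1620)) = sqrt(413080 + 1391) = sqrt(414471)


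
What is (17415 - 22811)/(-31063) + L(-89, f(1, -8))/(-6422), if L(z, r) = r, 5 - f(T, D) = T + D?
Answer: 17140178/99743293 ≈ 0.17184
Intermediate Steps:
f(T, D) = 5 - D - T (f(T, D) = 5 - (T + D) = 5 - (D + T) = 5 + (-D - T) = 5 - D - T)
(17415 - 22811)/(-31063) + L(-89, f(1, -8))/(-6422) = (17415 - 22811)/(-31063) + (5 - 1*(-8) - 1*1)/(-6422) = -5396*(-1/31063) + (5 + 8 - 1)*(-1/6422) = 5396/31063 + 12*(-1/6422) = 5396/31063 - 6/3211 = 17140178/99743293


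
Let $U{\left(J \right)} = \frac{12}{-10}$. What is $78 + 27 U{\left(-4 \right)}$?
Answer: $\frac{228}{5} \approx 45.6$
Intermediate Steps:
$U{\left(J \right)} = - \frac{6}{5}$ ($U{\left(J \right)} = 12 \left(- \frac{1}{10}\right) = - \frac{6}{5}$)
$78 + 27 U{\left(-4 \right)} = 78 + 27 \left(- \frac{6}{5}\right) = 78 - \frac{162}{5} = \frac{228}{5}$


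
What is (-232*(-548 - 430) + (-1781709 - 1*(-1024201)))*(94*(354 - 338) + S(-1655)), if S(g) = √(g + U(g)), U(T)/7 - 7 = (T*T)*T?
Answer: -798040448 - 530612*I*√31731606231 ≈ -7.9804e+8 - 9.452e+10*I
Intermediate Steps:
U(T) = 49 + 7*T³ (U(T) = 49 + 7*((T*T)*T) = 49 + 7*(T²*T) = 49 + 7*T³)
S(g) = √(49 + g + 7*g³) (S(g) = √(g + (49 + 7*g³)) = √(49 + g + 7*g³))
(-232*(-548 - 430) + (-1781709 - 1*(-1024201)))*(94*(354 - 338) + S(-1655)) = (-232*(-548 - 430) + (-1781709 - 1*(-1024201)))*(94*(354 - 338) + √(49 - 1655 + 7*(-1655)³)) = (-232*(-978) + (-1781709 + 1024201))*(94*16 + √(49 - 1655 + 7*(-4533086375))) = (226896 - 757508)*(1504 + √(49 - 1655 - 31731604625)) = -530612*(1504 + √(-31731606231)) = -530612*(1504 + I*√31731606231) = -798040448 - 530612*I*√31731606231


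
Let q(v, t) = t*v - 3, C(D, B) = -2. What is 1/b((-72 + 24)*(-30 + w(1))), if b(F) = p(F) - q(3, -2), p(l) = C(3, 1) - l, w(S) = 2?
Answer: -1/1337 ≈ -0.00074794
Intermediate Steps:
q(v, t) = -3 + t*v
p(l) = -2 - l
b(F) = 7 - F (b(F) = (-2 - F) - (-3 - 2*3) = (-2 - F) - (-3 - 6) = (-2 - F) - 1*(-9) = (-2 - F) + 9 = 7 - F)
1/b((-72 + 24)*(-30 + w(1))) = 1/(7 - (-72 + 24)*(-30 + 2)) = 1/(7 - (-48)*(-28)) = 1/(7 - 1*1344) = 1/(7 - 1344) = 1/(-1337) = -1/1337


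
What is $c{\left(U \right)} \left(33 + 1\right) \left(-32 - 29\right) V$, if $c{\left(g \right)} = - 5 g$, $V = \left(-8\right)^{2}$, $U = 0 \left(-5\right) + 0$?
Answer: $0$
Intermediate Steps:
$U = 0$ ($U = 0 + 0 = 0$)
$V = 64$
$c{\left(U \right)} \left(33 + 1\right) \left(-32 - 29\right) V = \left(-5\right) 0 \left(33 + 1\right) \left(-32 - 29\right) 64 = 0 \cdot 34 \left(-61\right) 64 = 0 \left(-2074\right) 64 = 0 \cdot 64 = 0$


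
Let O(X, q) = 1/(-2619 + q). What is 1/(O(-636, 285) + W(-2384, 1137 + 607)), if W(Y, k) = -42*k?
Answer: -2334/170960833 ≈ -1.3652e-5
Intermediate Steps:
1/(O(-636, 285) + W(-2384, 1137 + 607)) = 1/(1/(-2619 + 285) - 42*(1137 + 607)) = 1/(1/(-2334) - 42*1744) = 1/(-1/2334 - 73248) = 1/(-170960833/2334) = -2334/170960833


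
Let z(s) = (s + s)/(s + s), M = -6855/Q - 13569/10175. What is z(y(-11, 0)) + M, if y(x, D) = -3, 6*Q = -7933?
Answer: 391573148/80718275 ≈ 4.8511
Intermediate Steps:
Q = -7933/6 (Q = (⅙)*(-7933) = -7933/6 ≈ -1322.2)
M = 310854873/80718275 (M = -6855/(-7933/6) - 13569/10175 = -6855*(-6/7933) - 13569*1/10175 = 41130/7933 - 13569/10175 = 310854873/80718275 ≈ 3.8511)
z(s) = 1 (z(s) = (2*s)/((2*s)) = (2*s)*(1/(2*s)) = 1)
z(y(-11, 0)) + M = 1 + 310854873/80718275 = 391573148/80718275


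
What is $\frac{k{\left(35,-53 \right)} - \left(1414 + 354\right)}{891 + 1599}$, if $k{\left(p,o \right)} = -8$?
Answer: $- \frac{296}{415} \approx -0.71325$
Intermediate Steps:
$\frac{k{\left(35,-53 \right)} - \left(1414 + 354\right)}{891 + 1599} = \frac{-8 - \left(1414 + 354\right)}{891 + 1599} = \frac{-8 - 1768}{2490} = \left(-8 - 1768\right) \frac{1}{2490} = \left(-1776\right) \frac{1}{2490} = - \frac{296}{415}$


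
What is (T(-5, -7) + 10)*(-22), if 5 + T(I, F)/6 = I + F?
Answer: 2024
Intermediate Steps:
T(I, F) = -30 + 6*F + 6*I (T(I, F) = -30 + 6*(I + F) = -30 + 6*(F + I) = -30 + (6*F + 6*I) = -30 + 6*F + 6*I)
(T(-5, -7) + 10)*(-22) = ((-30 + 6*(-7) + 6*(-5)) + 10)*(-22) = ((-30 - 42 - 30) + 10)*(-22) = (-102 + 10)*(-22) = -92*(-22) = 2024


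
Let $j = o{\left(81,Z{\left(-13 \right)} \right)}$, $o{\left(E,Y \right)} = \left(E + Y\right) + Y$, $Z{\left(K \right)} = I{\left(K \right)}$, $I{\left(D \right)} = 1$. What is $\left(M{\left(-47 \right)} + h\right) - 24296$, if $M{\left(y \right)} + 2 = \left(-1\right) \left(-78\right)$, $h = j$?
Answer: $-24137$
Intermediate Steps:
$Z{\left(K \right)} = 1$
$o{\left(E,Y \right)} = E + 2 Y$
$j = 83$ ($j = 81 + 2 \cdot 1 = 81 + 2 = 83$)
$h = 83$
$M{\left(y \right)} = 76$ ($M{\left(y \right)} = -2 - -78 = -2 + 78 = 76$)
$\left(M{\left(-47 \right)} + h\right) - 24296 = \left(76 + 83\right) - 24296 = 159 - 24296 = -24137$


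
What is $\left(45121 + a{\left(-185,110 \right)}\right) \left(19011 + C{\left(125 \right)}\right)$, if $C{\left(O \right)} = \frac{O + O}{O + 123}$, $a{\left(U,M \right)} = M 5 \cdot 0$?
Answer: $\frac{106372261169}{124} \approx 8.5784 \cdot 10^{8}$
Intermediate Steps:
$a{\left(U,M \right)} = 0$ ($a{\left(U,M \right)} = 5 M 0 = 0$)
$C{\left(O \right)} = \frac{2 O}{123 + O}$
$\left(45121 + a{\left(-185,110 \right)}\right) \left(19011 + C{\left(125 \right)}\right) = \left(45121 + 0\right) \left(19011 + 2 \cdot 125 \frac{1}{123 + 125}\right) = 45121 \left(19011 + 2 \cdot 125 \cdot \frac{1}{248}\right) = 45121 \left(19011 + \frac{125}{124}\right) = 45121 \cdot \frac{2357489}{124} = \frac{106372261169}{124}$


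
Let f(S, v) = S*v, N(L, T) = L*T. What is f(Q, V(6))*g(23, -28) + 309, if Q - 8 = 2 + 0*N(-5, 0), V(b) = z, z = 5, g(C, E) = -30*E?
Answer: 42309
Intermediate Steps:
V(b) = 5
Q = 10 (Q = 8 + (2 + 0*(-5*0)) = 8 + (2 + 0*0) = 8 + (2 + 0) = 8 + 2 = 10)
f(Q, V(6))*g(23, -28) + 309 = (10*5)*(-30*(-28)) + 309 = 50*840 + 309 = 42000 + 309 = 42309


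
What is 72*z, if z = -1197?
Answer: -86184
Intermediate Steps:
72*z = 72*(-1197) = -86184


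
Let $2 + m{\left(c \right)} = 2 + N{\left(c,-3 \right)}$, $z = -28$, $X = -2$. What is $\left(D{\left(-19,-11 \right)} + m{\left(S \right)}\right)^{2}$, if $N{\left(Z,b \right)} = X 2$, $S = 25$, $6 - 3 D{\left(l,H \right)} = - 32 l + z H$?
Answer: $\frac{850084}{9} \approx 94454.0$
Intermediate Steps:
$D{\left(l,H \right)} = 2 + \frac{28 H}{3} + \frac{32 l}{3}$ ($D{\left(l,H \right)} = 2 - \frac{- 32 l - 28 H}{3} = 2 + \left(\frac{28 H}{3} + \frac{32 l}{3}\right) = 2 + \frac{28 H}{3} + \frac{32 l}{3}$)
$N{\left(Z,b \right)} = -4$ ($N{\left(Z,b \right)} = \left(-2\right) 2 = -4$)
$m{\left(c \right)} = -4$ ($m{\left(c \right)} = -2 + \left(2 - 4\right) = -2 - 2 = -4$)
$\left(D{\left(-19,-11 \right)} + m{\left(S \right)}\right)^{2} = \left(\left(2 + \frac{28}{3} \left(-11\right) + \frac{32}{3} \left(-19\right)\right) - 4\right)^{2} = \left(\left(2 - \frac{308}{3} - \frac{608}{3}\right) - 4\right)^{2} = \left(- \frac{910}{3} - 4\right)^{2} = \left(- \frac{922}{3}\right)^{2} = \frac{850084}{9}$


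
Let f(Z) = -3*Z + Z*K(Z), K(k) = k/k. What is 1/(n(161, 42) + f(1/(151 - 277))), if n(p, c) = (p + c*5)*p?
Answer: 63/3763054 ≈ 1.6742e-5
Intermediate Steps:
K(k) = 1
n(p, c) = p*(p + 5*c) (n(p, c) = (p + 5*c)*p = p*(p + 5*c))
f(Z) = -2*Z (f(Z) = -3*Z + Z*1 = -3*Z + Z = -2*Z)
1/(n(161, 42) + f(1/(151 - 277))) = 1/(161*(161 + 5*42) - 2/(151 - 277)) = 1/(161*(161 + 210) - 2/(-126)) = 1/(161*371 - 2*(-1/126)) = 1/(59731 + 1/63) = 1/(3763054/63) = 63/3763054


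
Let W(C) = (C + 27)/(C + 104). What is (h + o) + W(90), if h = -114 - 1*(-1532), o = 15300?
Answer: 3243409/194 ≈ 16719.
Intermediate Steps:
W(C) = (27 + C)/(104 + C)
h = 1418 (h = -114 + 1532 = 1418)
(h + o) + W(90) = (1418 + 15300) + (27 + 90)/(104 + 90) = 16718 + 117/194 = 3243409/194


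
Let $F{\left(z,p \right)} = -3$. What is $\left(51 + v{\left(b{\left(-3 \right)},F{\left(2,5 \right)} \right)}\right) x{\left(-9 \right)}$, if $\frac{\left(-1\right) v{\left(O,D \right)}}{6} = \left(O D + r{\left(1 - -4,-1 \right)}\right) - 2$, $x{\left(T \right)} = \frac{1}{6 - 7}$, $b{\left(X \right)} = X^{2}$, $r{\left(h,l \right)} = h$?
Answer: $-195$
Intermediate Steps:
$x{\left(T \right)} = -1$ ($x{\left(T \right)} = \frac{1}{-1} = -1$)
$v{\left(O,D \right)} = -18 - 6 D O$ ($v{\left(O,D \right)} = - 6 \left(\left(O D + \left(1 - -4\right)\right) - 2\right) = - 6 \left(\left(D O + \left(1 + 4\right)\right) - 2\right) = - 6 \left(\left(D O + 5\right) - 2\right) = - 6 \left(\left(5 + D O\right) - 2\right) = - 6 \left(3 + D O\right) = -18 - 6 D O$)
$\left(51 + v{\left(b{\left(-3 \right)},F{\left(2,5 \right)} \right)}\right) x{\left(-9 \right)} = \left(51 - \left(18 - 18 \left(-3\right)^{2}\right)\right) \left(-1\right) = \left(51 - \left(18 - 162\right)\right) \left(-1\right) = \left(51 + \left(-18 + 162\right)\right) \left(-1\right) = \left(51 + 144\right) \left(-1\right) = 195 \left(-1\right) = -195$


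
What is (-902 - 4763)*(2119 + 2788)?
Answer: -27798155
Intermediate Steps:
(-902 - 4763)*(2119 + 2788) = -5665*4907 = -27798155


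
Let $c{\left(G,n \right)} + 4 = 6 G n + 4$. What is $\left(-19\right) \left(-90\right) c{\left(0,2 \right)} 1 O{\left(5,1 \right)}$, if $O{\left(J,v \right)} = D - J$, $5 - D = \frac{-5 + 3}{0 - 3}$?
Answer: $0$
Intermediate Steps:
$c{\left(G,n \right)} = 6 G n$ ($c{\left(G,n \right)} = -4 + \left(6 G n + 4\right) = -4 + \left(4 + 6 G n\right) = 6 G n$)
$D = \frac{13}{3}$ ($D = 5 - \frac{-5 + 3}{0 - 3} = 5 - - \frac{2}{-3} = 5 - \left(-2\right) \left(- \frac{1}{3}\right) = 5 - \frac{2}{3} = \frac{13}{3} \approx 4.3333$)
$O{\left(J,v \right)} = \frac{13}{3} - J$
$\left(-19\right) \left(-90\right) c{\left(0,2 \right)} 1 O{\left(5,1 \right)} = \left(-19\right) \left(-90\right) 6 \cdot 0 \cdot 2 \cdot 1 \left(\frac{13}{3} - 5\right) = 1710 \cdot 0 \cdot 1 \left(\frac{13}{3} - 5\right) = 1710 \cdot 0 \left(- \frac{2}{3}\right) = 1710 \cdot 0 = 0$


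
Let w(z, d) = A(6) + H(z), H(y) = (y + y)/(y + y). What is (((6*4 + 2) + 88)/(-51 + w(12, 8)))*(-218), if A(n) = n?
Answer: 6213/11 ≈ 564.82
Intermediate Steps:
H(y) = 1 (H(y) = (2*y)/((2*y)) = (2*y)*(1/(2*y)) = 1)
w(z, d) = 7 (w(z, d) = 6 + 1 = 7)
(((6*4 + 2) + 88)/(-51 + w(12, 8)))*(-218) = (((6*4 + 2) + 88)/(-51 + 7))*(-218) = (((24 + 2) + 88)/(-44))*(-218) = ((26 + 88)*(-1/44))*(-218) = (114*(-1/44))*(-218) = -57/22*(-218) = 6213/11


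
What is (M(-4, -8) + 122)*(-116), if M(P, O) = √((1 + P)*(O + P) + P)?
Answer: -14152 - 464*√2 ≈ -14808.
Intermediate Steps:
M(P, O) = √(P + (1 + P)*(O + P))
(M(-4, -8) + 122)*(-116) = (√(-8 + (-4)² + 2*(-4) - 8*(-4)) + 122)*(-116) = (√(-8 + 16 - 8 + 32) + 122)*(-116) = (√32 + 122)*(-116) = (4*√2 + 122)*(-116) = (122 + 4*√2)*(-116) = -14152 - 464*√2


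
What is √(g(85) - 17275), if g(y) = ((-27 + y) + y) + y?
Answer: I*√17047 ≈ 130.56*I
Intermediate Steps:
g(y) = -27 + 3*y (g(y) = (-27 + 2*y) + y = -27 + 3*y)
√(g(85) - 17275) = √((-27 + 3*85) - 17275) = √((-27 + 255) - 17275) = √(228 - 17275) = √(-17047) = I*√17047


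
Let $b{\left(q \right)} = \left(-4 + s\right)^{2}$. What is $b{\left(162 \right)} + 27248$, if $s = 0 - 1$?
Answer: $27273$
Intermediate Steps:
$s = -1$
$b{\left(q \right)} = 25$ ($b{\left(q \right)} = \left(-4 - 1\right)^{2} = \left(-5\right)^{2} = 25$)
$b{\left(162 \right)} + 27248 = 25 + 27248 = 27273$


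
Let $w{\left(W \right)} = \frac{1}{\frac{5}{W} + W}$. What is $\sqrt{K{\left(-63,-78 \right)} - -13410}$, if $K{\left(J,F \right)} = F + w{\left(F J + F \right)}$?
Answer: $\frac{54 \sqrt{2500651358721498}}{23386901} \approx 115.46$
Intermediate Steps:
$w{\left(W \right)} = \frac{1}{W + \frac{5}{W}}$
$K{\left(J,F \right)} = F + \frac{F + F J}{5 + \left(F + F J\right)^{2}}$ ($K{\left(J,F \right)} = F + \frac{F J + F}{5 + \left(F J + F\right)^{2}} = F + \frac{F + F J}{5 + \left(F + F J\right)^{2}}$)
$\sqrt{K{\left(-63,-78 \right)} - -13410} = \sqrt{- \frac{78 \left(6 - 63 + \left(-78\right)^{2} \left(1 - 63\right)^{2}\right)}{5 + \left(-78\right)^{2} \left(1 - 63\right)^{2}} - -13410} = \sqrt{- \frac{78 \left(6 - 63 + 6084 \left(-62\right)^{2}\right)}{5 + 6084 \left(-62\right)^{2}} + 13410} = \sqrt{- \frac{78 \left(6 - 63 + 6084 \cdot 3844\right)}{5 + 6084 \cdot 3844} + 13410} = \sqrt{- \frac{78 \left(6 - 63 + 23386896\right)}{5 + 23386896} + 13410} = \sqrt{\left(-78\right) \frac{1}{23386901} \cdot 23386839 + 13410} = \sqrt{- \frac{1824173442}{23386901} + 13410} = \sqrt{\frac{311794168968}{23386901}} = \frac{54 \sqrt{2500651358721498}}{23386901}$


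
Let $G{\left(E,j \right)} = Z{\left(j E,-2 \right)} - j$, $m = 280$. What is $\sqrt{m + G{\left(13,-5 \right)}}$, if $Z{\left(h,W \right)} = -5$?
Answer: $2 \sqrt{70} \approx 16.733$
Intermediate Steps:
$G{\left(E,j \right)} = -5 - j$
$\sqrt{m + G{\left(13,-5 \right)}} = \sqrt{280 - 0} = \sqrt{280 + \left(-5 + 5\right)} = \sqrt{280 + 0} = \sqrt{280} = 2 \sqrt{70}$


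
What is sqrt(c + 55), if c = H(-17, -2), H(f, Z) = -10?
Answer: 3*sqrt(5) ≈ 6.7082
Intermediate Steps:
c = -10
sqrt(c + 55) = sqrt(-10 + 55) = sqrt(45) = 3*sqrt(5)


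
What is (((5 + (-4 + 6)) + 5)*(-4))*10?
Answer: -480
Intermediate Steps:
(((5 + (-4 + 6)) + 5)*(-4))*10 = (((5 + 2) + 5)*(-4))*10 = ((7 + 5)*(-4))*10 = (12*(-4))*10 = -48*10 = -480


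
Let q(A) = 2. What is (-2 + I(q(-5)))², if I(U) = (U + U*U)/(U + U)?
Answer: ¼ ≈ 0.25000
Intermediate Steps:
I(U) = (U + U²)/(2*U) (I(U) = (U + U²)/((2*U)) = (U + U²)*(1/(2*U)) = (U + U²)/(2*U))
(-2 + I(q(-5)))² = (-2 + (½ + (½)*2))² = (-2 + (½ + 1))² = (-2 + 3/2)² = (-½)² = ¼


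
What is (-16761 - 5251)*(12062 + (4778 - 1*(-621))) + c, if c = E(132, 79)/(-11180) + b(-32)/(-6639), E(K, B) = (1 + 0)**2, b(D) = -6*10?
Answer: -9509371932511493/24741340 ≈ -3.8435e+8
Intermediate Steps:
b(D) = -60
E(K, B) = 1 (E(K, B) = 1**2 = 1)
c = 221387/24741340 (c = 1/(-11180) - 60/(-6639) = 1*(-1/11180) - 60*(-1/6639) = -1/11180 + 20/2213 = 221387/24741340 ≈ 0.0089481)
(-16761 - 5251)*(12062 + (4778 - 1*(-621))) + c = (-16761 - 5251)*(12062 + (4778 - 1*(-621))) + 221387/24741340 = -22012*(12062 + (4778 + 621)) + 221387/24741340 = -22012*(12062 + 5399) + 221387/24741340 = -22012*17461 + 221387/24741340 = -384351532 + 221387/24741340 = -9509371932511493/24741340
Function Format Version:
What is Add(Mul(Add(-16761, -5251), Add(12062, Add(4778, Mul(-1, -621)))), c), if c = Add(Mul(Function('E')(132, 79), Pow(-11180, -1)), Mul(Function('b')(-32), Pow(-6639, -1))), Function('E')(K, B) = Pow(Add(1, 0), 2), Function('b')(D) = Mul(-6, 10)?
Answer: Rational(-9509371932511493, 24741340) ≈ -3.8435e+8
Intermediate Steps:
Function('b')(D) = -60
Function('E')(K, B) = 1 (Function('E')(K, B) = Pow(1, 2) = 1)
c = Rational(221387, 24741340) (c = Add(Mul(1, Pow(-11180, -1)), Mul(-60, Pow(-6639, -1))) = Add(Mul(1, Rational(-1, 11180)), Mul(-60, Rational(-1, 6639))) = Add(Rational(-1, 11180), Rational(20, 2213)) = Rational(221387, 24741340) ≈ 0.0089481)
Add(Mul(Add(-16761, -5251), Add(12062, Add(4778, Mul(-1, -621)))), c) = Add(Mul(Add(-16761, -5251), Add(12062, Add(4778, Mul(-1, -621)))), Rational(221387, 24741340)) = Add(Mul(-22012, Add(12062, Add(4778, 621))), Rational(221387, 24741340)) = Add(Mul(-22012, Add(12062, 5399)), Rational(221387, 24741340)) = Add(Mul(-22012, 17461), Rational(221387, 24741340)) = Add(-384351532, Rational(221387, 24741340)) = Rational(-9509371932511493, 24741340)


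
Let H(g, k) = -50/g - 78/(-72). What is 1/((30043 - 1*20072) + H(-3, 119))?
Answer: 4/39955 ≈ 0.00010011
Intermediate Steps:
H(g, k) = 13/12 - 50/g (H(g, k) = -50/g - 78*(-1/72) = -50/g + 13/12 = 13/12 - 50/g)
1/((30043 - 1*20072) + H(-3, 119)) = 1/((30043 - 1*20072) + (13/12 - 50/(-3))) = 1/((30043 - 20072) + (13/12 - 50*(-1/3))) = 1/(9971 + (13/12 + 50/3)) = 1/(9971 + 71/4) = 1/(39955/4) = 4/39955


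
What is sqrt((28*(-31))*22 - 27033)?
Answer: I*sqrt(46129) ≈ 214.78*I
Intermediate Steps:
sqrt((28*(-31))*22 - 27033) = sqrt(-868*22 - 27033) = sqrt(-19096 - 27033) = sqrt(-46129) = I*sqrt(46129)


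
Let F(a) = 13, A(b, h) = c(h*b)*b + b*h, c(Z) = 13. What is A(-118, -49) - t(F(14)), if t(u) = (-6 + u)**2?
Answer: 4199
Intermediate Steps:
A(b, h) = 13*b + b*h
A(-118, -49) - t(F(14)) = -118*(13 - 49) - (-6 + 13)**2 = -118*(-36) - 1*7**2 = 4248 - 1*49 = 4248 - 49 = 4199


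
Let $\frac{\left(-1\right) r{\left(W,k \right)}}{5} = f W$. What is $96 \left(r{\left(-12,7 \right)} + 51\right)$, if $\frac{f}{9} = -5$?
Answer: $-254304$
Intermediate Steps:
$f = -45$ ($f = 9 \left(-5\right) = -45$)
$r{\left(W,k \right)} = 225 W$ ($r{\left(W,k \right)} = - 5 \left(- 45 W\right) = 225 W$)
$96 \left(r{\left(-12,7 \right)} + 51\right) = 96 \left(225 \left(-12\right) + 51\right) = 96 \left(-2700 + 51\right) = 96 \left(-2649\right) = -254304$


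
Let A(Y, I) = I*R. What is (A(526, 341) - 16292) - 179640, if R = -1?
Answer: -196273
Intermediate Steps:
A(Y, I) = -I (A(Y, I) = I*(-1) = -I)
(A(526, 341) - 16292) - 179640 = (-1*341 - 16292) - 179640 = (-341 - 16292) - 179640 = -16633 - 179640 = -196273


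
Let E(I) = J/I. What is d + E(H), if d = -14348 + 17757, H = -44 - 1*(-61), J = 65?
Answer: 58018/17 ≈ 3412.8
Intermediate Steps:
H = 17 (H = -44 + 61 = 17)
d = 3409
E(I) = 65/I
d + E(H) = 3409 + 65/17 = 58018/17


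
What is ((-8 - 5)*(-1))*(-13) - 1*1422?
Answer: -1591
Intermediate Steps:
((-8 - 5)*(-1))*(-13) - 1*1422 = -13*(-1)*(-13) - 1422 = 13*(-13) - 1422 = -169 - 1422 = -1591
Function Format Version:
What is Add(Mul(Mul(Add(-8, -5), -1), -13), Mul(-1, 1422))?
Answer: -1591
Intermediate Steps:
Add(Mul(Mul(Add(-8, -5), -1), -13), Mul(-1, 1422)) = Add(Mul(Mul(-13, -1), -13), -1422) = Add(Mul(13, -13), -1422) = Add(-169, -1422) = -1591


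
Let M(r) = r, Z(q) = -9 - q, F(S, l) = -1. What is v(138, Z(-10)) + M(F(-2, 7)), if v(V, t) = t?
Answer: 0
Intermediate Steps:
v(138, Z(-10)) + M(F(-2, 7)) = (-9 - 1*(-10)) - 1 = (-9 + 10) - 1 = 1 - 1 = 0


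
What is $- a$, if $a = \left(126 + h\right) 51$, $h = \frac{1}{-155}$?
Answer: $- \frac{995979}{155} \approx -6425.7$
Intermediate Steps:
$h = - \frac{1}{155} \approx -0.0064516$
$a = \frac{995979}{155}$ ($a = \left(126 - \frac{1}{155}\right) 51 = \frac{19529}{155} \cdot 51 = \frac{995979}{155} \approx 6425.7$)
$- a = \left(-1\right) \frac{995979}{155} = - \frac{995979}{155}$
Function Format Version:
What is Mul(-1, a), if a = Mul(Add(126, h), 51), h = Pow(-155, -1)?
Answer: Rational(-995979, 155) ≈ -6425.7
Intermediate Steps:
h = Rational(-1, 155) ≈ -0.0064516
a = Rational(995979, 155) (a = Mul(Add(126, Rational(-1, 155)), 51) = Mul(Rational(19529, 155), 51) = Rational(995979, 155) ≈ 6425.7)
Mul(-1, a) = Mul(-1, Rational(995979, 155)) = Rational(-995979, 155)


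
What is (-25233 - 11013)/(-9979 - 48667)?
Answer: 2589/4189 ≈ 0.61805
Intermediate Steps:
(-25233 - 11013)/(-9979 - 48667) = -36246/(-58646) = -36246*(-1/58646) = 2589/4189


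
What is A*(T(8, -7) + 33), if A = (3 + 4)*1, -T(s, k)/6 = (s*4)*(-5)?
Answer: 6951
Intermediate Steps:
T(s, k) = 120*s (T(s, k) = -6*s*4*(-5) = -6*4*s*(-5) = -(-120)*s = 120*s)
A = 7 (A = 7*1 = 7)
A*(T(8, -7) + 33) = 7*(120*8 + 33) = 7*(960 + 33) = 7*993 = 6951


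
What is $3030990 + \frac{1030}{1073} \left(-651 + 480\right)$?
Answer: $\frac{3252076140}{1073} \approx 3.0308 \cdot 10^{6}$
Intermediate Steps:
$3030990 + \frac{1030}{1073} \left(-651 + 480\right) = 3030990 + 1030 \cdot \frac{1}{1073} \left(-171\right) = 3030990 + \frac{1030}{1073} \left(-171\right) = 3030990 - \frac{176130}{1073} = \frac{3252076140}{1073}$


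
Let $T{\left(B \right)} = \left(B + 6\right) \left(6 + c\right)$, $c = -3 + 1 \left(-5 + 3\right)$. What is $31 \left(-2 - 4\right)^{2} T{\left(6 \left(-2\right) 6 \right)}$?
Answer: $-73656$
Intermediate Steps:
$c = -5$ ($c = -3 + 1 \left(-2\right) = -3 - 2 = -5$)
$T{\left(B \right)} = 6 + B$ ($T{\left(B \right)} = \left(B + 6\right) \left(6 - 5\right) = \left(6 + B\right) 1 = 6 + B$)
$31 \left(-2 - 4\right)^{2} T{\left(6 \left(-2\right) 6 \right)} = 31 \left(-2 - 4\right)^{2} \left(6 + 6 \left(-2\right) 6\right) = 31 \left(-6\right)^{2} \left(6 - 72\right) = 31 \cdot 36 \left(6 - 72\right) = 1116 \left(-66\right) = -73656$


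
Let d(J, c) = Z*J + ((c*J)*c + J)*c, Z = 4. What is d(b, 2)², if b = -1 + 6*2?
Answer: 23716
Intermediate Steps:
b = 11 (b = -1 + 12 = 11)
d(J, c) = 4*J + c*(J + J*c²) (d(J, c) = 4*J + ((c*J)*c + J)*c = 4*J + ((J*c)*c + J)*c = 4*J + (J*c² + J)*c = 4*J + (J + J*c²)*c = 4*J + c*(J + J*c²))
d(b, 2)² = (11*(4 + 2 + 2³))² = (11*(4 + 2 + 8))² = (11*14)² = 154² = 23716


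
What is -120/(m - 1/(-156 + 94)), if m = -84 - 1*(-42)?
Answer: 7440/2603 ≈ 2.8582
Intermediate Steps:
m = -42 (m = -84 + 42 = -42)
-120/(m - 1/(-156 + 94)) = -120/(-42 - 1/(-156 + 94)) = -120/(-42 - 1/(-62)) = -120/(-42 - 1*(-1/62)) = -120/(-42 + 1/62) = -120/(-2603/62) = -120*(-62/2603) = 7440/2603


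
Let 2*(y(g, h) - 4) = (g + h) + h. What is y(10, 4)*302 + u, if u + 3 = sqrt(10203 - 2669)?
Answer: 3923 + sqrt(7534) ≈ 4009.8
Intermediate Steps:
y(g, h) = 4 + h + g/2 (y(g, h) = 4 + ((g + h) + h)/2 = 4 + (g + 2*h)/2 = 4 + (h + g/2) = 4 + h + g/2)
u = -3 + sqrt(7534) (u = -3 + sqrt(10203 - 2669) = -3 + sqrt(7534) ≈ 83.799)
y(10, 4)*302 + u = (4 + 4 + (1/2)*10)*302 + (-3 + sqrt(7534)) = (4 + 4 + 5)*302 + (-3 + sqrt(7534)) = 13*302 + (-3 + sqrt(7534)) = 3926 + (-3 + sqrt(7534)) = 3923 + sqrt(7534)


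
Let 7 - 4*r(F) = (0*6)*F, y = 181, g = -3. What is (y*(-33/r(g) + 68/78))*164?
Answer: -145748440/273 ≈ -5.3388e+5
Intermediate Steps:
r(F) = 7/4 (r(F) = 7/4 - 0*6*F/4 = 7/4 - 0*F = 7/4 - ¼*0 = 7/4 + 0 = 7/4)
(y*(-33/r(g) + 68/78))*164 = (181*(-33/7/4 + 68/78))*164 = (181*(-33*4/7 + 68*(1/78)))*164 = (181*(-132/7 + 34/39))*164 = (181*(-4910/273))*164 = -888710/273*164 = -145748440/273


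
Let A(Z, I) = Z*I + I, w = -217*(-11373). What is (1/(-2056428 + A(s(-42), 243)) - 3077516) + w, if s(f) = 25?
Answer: -1249695803251/2050110 ≈ -6.0958e+5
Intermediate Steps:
w = 2467941
A(Z, I) = I + I*Z (A(Z, I) = I*Z + I = I + I*Z)
(1/(-2056428 + A(s(-42), 243)) - 3077516) + w = (1/(-2056428 + 243*(1 + 25)) - 3077516) + 2467941 = (1/(-2056428 + 243*26) - 3077516) + 2467941 = (1/(-2056428 + 6318) - 3077516) + 2467941 = (1/(-2050110) - 3077516) + 2467941 = (-1/2050110 - 3077516) + 2467941 = -6309246326761/2050110 + 2467941 = -1249695803251/2050110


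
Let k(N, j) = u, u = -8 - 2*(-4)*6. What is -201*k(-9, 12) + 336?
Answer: -7704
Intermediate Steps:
u = 40 (u = -8 + 8*6 = -8 + 48 = 40)
k(N, j) = 40
-201*k(-9, 12) + 336 = -201*40 + 336 = -8040 + 336 = -7704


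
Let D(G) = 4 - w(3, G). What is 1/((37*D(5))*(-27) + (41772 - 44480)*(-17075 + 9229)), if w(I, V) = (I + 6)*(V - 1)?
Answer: 1/21278936 ≈ 4.6995e-8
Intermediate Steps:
w(I, V) = (-1 + V)*(6 + I) (w(I, V) = (6 + I)*(-1 + V) = (-1 + V)*(6 + I))
D(G) = 13 - 9*G (D(G) = 4 - (-6 - 1*3 + 6*G + 3*G) = 4 - (-6 - 3 + 6*G + 3*G) = 4 - (-9 + 9*G) = 4 + (9 - 9*G) = 13 - 9*G)
1/((37*D(5))*(-27) + (41772 - 44480)*(-17075 + 9229)) = 1/((37*(13 - 9*5))*(-27) + (41772 - 44480)*(-17075 + 9229)) = 1/((37*(13 - 45))*(-27) - 2708*(-7846)) = 1/((37*(-32))*(-27) + 21246968) = 1/(-1184*(-27) + 21246968) = 1/(31968 + 21246968) = 1/21278936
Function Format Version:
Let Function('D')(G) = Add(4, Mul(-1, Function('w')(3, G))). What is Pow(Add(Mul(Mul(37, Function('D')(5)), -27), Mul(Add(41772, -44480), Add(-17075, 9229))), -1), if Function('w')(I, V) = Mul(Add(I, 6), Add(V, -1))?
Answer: Rational(1, 21278936) ≈ 4.6995e-8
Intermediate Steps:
Function('w')(I, V) = Mul(Add(-1, V), Add(6, I)) (Function('w')(I, V) = Mul(Add(6, I), Add(-1, V)) = Mul(Add(-1, V), Add(6, I)))
Function('D')(G) = Add(13, Mul(-9, G)) (Function('D')(G) = Add(4, Mul(-1, Add(-6, Mul(-1, 3), Mul(6, G), Mul(3, G)))) = Add(4, Mul(-1, Add(-6, -3, Mul(6, G), Mul(3, G)))) = Add(4, Mul(-1, Add(-9, Mul(9, G)))) = Add(4, Add(9, Mul(-9, G))) = Add(13, Mul(-9, G)))
Pow(Add(Mul(Mul(37, Function('D')(5)), -27), Mul(Add(41772, -44480), Add(-17075, 9229))), -1) = Pow(Add(Mul(Mul(37, Add(13, Mul(-9, 5))), -27), Mul(Add(41772, -44480), Add(-17075, 9229))), -1) = Pow(Add(Mul(Mul(37, Add(13, -45)), -27), Mul(-2708, -7846)), -1) = Pow(Add(Mul(Mul(37, -32), -27), 21246968), -1) = Pow(Add(Mul(-1184, -27), 21246968), -1) = Pow(Add(31968, 21246968), -1) = Pow(21278936, -1) = Rational(1, 21278936)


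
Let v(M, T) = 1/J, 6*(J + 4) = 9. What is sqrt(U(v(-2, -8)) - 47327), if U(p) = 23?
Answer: 18*I*sqrt(146) ≈ 217.49*I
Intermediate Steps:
J = -5/2 (J = -4 + (1/6)*9 = -4 + 3/2 = -5/2 ≈ -2.5000)
v(M, T) = -2/5 (v(M, T) = 1/(-5/2) = -2/5)
sqrt(U(v(-2, -8)) - 47327) = sqrt(23 - 47327) = sqrt(-47304) = 18*I*sqrt(146)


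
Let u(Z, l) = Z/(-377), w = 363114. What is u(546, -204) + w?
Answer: 10530264/29 ≈ 3.6311e+5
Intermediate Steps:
u(Z, l) = -Z/377 (u(Z, l) = Z*(-1/377) = -Z/377)
u(546, -204) + w = -1/377*546 + 363114 = -42/29 + 363114 = 10530264/29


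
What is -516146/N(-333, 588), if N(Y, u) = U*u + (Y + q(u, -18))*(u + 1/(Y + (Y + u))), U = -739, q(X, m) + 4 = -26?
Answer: 13419796/16847255 ≈ 0.79656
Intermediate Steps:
q(X, m) = -30 (q(X, m) = -4 - 26 = -30)
N(Y, u) = -739*u + (-30 + Y)*(u + 1/(u + 2*Y)) (N(Y, u) = -739*u + (Y - 30)*(u + 1/(Y + (Y + u))) = -739*u + (-30 + Y)*(u + 1/(u + 2*Y)))
-516146/N(-333, 588) = -516146*(588 + 2*(-333))/(-30 - 333 - 769*588**2 - 333*588**2 - 1538*(-333)*588 + 2*588*(-333)**2) = -516146*(588 - 666)/(-30 - 333 - 769*345744 - 333*345744 + 301146552 + 2*588*110889) = -516146*(-78/(-30 - 333 - 265877136 - 115132752 + 301146552 + 130405464)) = -516146/((-1/78*50541765)) = -516146/(-16847255/26) = -516146*(-26/16847255) = 13419796/16847255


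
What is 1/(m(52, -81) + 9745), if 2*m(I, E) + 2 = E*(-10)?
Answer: 1/10149 ≈ 9.8532e-5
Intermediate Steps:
m(I, E) = -1 - 5*E (m(I, E) = -1 + (E*(-10))/2 = -1 + (-10*E)/2 = -1 - 5*E)
1/(m(52, -81) + 9745) = 1/((-1 - 5*(-81)) + 9745) = 1/((-1 + 405) + 9745) = 1/(404 + 9745) = 1/10149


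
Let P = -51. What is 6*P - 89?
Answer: -395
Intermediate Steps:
6*P - 89 = 6*(-51) - 89 = -306 - 89 = -395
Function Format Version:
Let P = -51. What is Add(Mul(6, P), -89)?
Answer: -395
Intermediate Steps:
Add(Mul(6, P), -89) = Add(Mul(6, -51), -89) = Add(-306, -89) = -395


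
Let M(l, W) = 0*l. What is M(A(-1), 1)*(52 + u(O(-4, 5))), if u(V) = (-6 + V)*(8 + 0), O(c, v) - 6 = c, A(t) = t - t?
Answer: 0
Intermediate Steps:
A(t) = 0
O(c, v) = 6 + c
u(V) = -48 + 8*V (u(V) = (-6 + V)*8 = -48 + 8*V)
M(l, W) = 0
M(A(-1), 1)*(52 + u(O(-4, 5))) = 0*(52 + (-48 + 8*(6 - 4))) = 0*(52 + (-48 + 8*2)) = 0*(52 + (-48 + 16)) = 0*(52 - 32) = 0*20 = 0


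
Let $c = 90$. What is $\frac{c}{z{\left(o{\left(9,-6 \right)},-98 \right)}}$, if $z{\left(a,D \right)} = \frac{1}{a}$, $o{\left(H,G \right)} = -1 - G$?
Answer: $450$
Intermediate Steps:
$\frac{c}{z{\left(o{\left(9,-6 \right)},-98 \right)}} = \frac{90}{\frac{1}{-1 - -6}} = \frac{90}{\frac{1}{-1 + 6}} = \frac{90}{\frac{1}{5}} = 90 \frac{1}{\frac{1}{5}} = 90 \cdot 5 = 450$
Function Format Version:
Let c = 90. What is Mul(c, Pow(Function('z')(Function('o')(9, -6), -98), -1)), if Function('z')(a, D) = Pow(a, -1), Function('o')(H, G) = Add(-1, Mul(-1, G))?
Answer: 450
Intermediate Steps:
Mul(c, Pow(Function('z')(Function('o')(9, -6), -98), -1)) = Mul(90, Pow(Pow(Add(-1, Mul(-1, -6)), -1), -1)) = Mul(90, Pow(Pow(Add(-1, 6), -1), -1)) = Mul(90, Pow(Pow(5, -1), -1)) = Mul(90, Pow(Rational(1, 5), -1)) = Mul(90, 5) = 450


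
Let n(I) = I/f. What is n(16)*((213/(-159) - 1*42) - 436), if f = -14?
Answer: 203240/371 ≈ 547.82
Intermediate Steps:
n(I) = -I/14 (n(I) = I/(-14) = I*(-1/14) = -I/14)
n(16)*((213/(-159) - 1*42) - 436) = (-1/14*16)*((213/(-159) - 1*42) - 436) = -8*((213*(-1/159) - 42) - 436)/7 = -8*((-71/53 - 42) - 436)/7 = -8*(-2297/53 - 436)/7 = -8/7*(-25405/53) = 203240/371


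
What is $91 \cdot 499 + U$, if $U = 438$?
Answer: $45847$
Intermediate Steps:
$91 \cdot 499 + U = 91 \cdot 499 + 438 = 45409 + 438 = 45847$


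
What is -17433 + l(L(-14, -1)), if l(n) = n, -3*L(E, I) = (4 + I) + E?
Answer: -52288/3 ≈ -17429.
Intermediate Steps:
L(E, I) = -4/3 - E/3 - I/3 (L(E, I) = -((4 + I) + E)/3 = -(4 + E + I)/3 = -4/3 - E/3 - I/3)
-17433 + l(L(-14, -1)) = -17433 + (-4/3 - ⅓*(-14) - ⅓*(-1)) = -17433 + (-4/3 + 14/3 + ⅓) = -17433 + 11/3 = -52288/3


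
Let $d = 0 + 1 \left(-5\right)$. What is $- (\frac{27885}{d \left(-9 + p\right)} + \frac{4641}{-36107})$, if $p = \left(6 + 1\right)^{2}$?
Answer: $\frac{201554379}{1444280} \approx 139.55$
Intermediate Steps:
$d = -5$ ($d = 0 - 5 = -5$)
$p = 49$ ($p = 7^{2} = 49$)
$- (\frac{27885}{d \left(-9 + p\right)} + \frac{4641}{-36107}) = - (\frac{27885}{\left(-5\right) \left(-9 + 49\right)} + \frac{4641}{-36107}) = - (\frac{27885}{\left(-5\right) 40} + 4641 \left(- \frac{1}{36107}\right)) = - (\frac{27885}{-200} - \frac{4641}{36107}) = - (27885 \left(- \frac{1}{200}\right) - \frac{4641}{36107}) = - (- \frac{5577}{40} - \frac{4641}{36107}) = \left(-1\right) \left(- \frac{201554379}{1444280}\right) = \frac{201554379}{1444280}$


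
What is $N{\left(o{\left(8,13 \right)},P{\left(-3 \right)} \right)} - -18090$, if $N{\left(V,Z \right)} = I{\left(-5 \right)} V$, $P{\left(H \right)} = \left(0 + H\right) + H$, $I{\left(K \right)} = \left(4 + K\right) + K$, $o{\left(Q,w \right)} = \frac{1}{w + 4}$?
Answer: $\frac{307524}{17} \approx 18090.0$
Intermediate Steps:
$o{\left(Q,w \right)} = \frac{1}{4 + w}$
$I{\left(K \right)} = 4 + 2 K$
$P{\left(H \right)} = 2 H$ ($P{\left(H \right)} = H + H = 2 H$)
$N{\left(V,Z \right)} = - 6 V$ ($N{\left(V,Z \right)} = \left(4 + 2 \left(-5\right)\right) V = \left(4 - 10\right) V = - 6 V$)
$N{\left(o{\left(8,13 \right)},P{\left(-3 \right)} \right)} - -18090 = - \frac{6}{4 + 13} - -18090 = - \frac{6}{17} + 18090 = \frac{307524}{17}$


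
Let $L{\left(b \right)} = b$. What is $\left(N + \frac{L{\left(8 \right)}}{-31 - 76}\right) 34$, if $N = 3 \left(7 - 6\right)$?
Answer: $\frac{10642}{107} \approx 99.458$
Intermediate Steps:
$N = 3$ ($N = 3 \cdot 1 = 3$)
$\left(N + \frac{L{\left(8 \right)}}{-31 - 76}\right) 34 = \left(3 + \frac{8}{-31 - 76}\right) 34 = \left(3 + \frac{8}{-107}\right) 34 = \left(3 + 8 \left(- \frac{1}{107}\right)\right) 34 = \left(3 - \frac{8}{107}\right) 34 = \frac{313}{107} \cdot 34 = \frac{10642}{107}$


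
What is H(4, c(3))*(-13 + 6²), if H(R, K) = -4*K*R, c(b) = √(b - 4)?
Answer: -368*I ≈ -368.0*I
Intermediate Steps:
c(b) = √(-4 + b)
H(R, K) = -4*K*R
H(4, c(3))*(-13 + 6²) = (-4*√(-4 + 3)*4)*(-13 + 6²) = (-4*√(-1)*4)*(-13 + 36) = -4*I*4*23 = -16*I*23 = -368*I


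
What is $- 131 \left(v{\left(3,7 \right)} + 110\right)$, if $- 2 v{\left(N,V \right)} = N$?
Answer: $- \frac{28427}{2} \approx -14214.0$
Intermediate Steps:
$v{\left(N,V \right)} = - \frac{N}{2}$
$- 131 \left(v{\left(3,7 \right)} + 110\right) = - 131 \left(\left(- \frac{1}{2}\right) 3 + 110\right) = - 131 \left(- \frac{3}{2} + 110\right) = \left(-131\right) \frac{217}{2} = - \frac{28427}{2}$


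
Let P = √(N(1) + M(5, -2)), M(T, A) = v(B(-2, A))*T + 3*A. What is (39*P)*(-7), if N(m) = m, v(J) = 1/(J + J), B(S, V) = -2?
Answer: -1365*I/2 ≈ -682.5*I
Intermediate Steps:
v(J) = 1/(2*J)
M(T, A) = 3*A - T/4 (M(T, A) = ((½)/(-2))*T + 3*A = ((½)*(-½))*T + 3*A = -T/4 + 3*A = 3*A - T/4)
P = 5*I/2 (P = √(1 + (3*(-2) - ¼*5)) = √(1 + (-6 - 5/4)) = √(1 - 29/4) = √(-25/4) = 5*I/2 ≈ 2.5*I)
(39*P)*(-7) = (39*(5*I/2))*(-7) = (195*I/2)*(-7) = -1365*I/2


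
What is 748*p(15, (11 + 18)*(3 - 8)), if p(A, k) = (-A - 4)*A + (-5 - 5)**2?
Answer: -138380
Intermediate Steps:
p(A, k) = 100 + A*(-4 - A) (p(A, k) = (-4 - A)*A + (-10)**2 = A*(-4 - A) + 100 = 100 + A*(-4 - A))
748*p(15, (11 + 18)*(3 - 8)) = 748*(100 - 1*15**2 - 4*15) = 748*(100 - 1*225 - 60) = 748*(100 - 225 - 60) = 748*(-185) = -138380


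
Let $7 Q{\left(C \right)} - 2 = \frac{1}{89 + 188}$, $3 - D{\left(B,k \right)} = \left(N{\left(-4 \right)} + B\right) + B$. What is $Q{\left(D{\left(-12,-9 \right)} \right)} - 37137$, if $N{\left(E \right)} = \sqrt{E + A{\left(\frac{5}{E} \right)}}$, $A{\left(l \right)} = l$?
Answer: $- \frac{72008088}{1939} \approx -37137.0$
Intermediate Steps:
$N{\left(E \right)} = \sqrt{E + \frac{5}{E}}$
$D{\left(B,k \right)} = 3 - 2 B - \frac{i \sqrt{21}}{2}$ ($D{\left(B,k \right)} = 3 - \left(\left(\sqrt{-4 + \frac{5}{-4}} + B\right) + B\right) = 3 - \left(\left(\sqrt{-4 + 5 \left(- \frac{1}{4}\right)} + B\right) + B\right) = 3 - \left(\left(\sqrt{-4 - \frac{5}{4}} + B\right) + B\right) = 3 - \left(\left(\sqrt{- \frac{21}{4}} + B\right) + B\right) = 3 - \left(\left(\frac{i \sqrt{21}}{2} + B\right) + B\right) = 3 - \left(\left(B + \frac{i \sqrt{21}}{2}\right) + B\right) = 3 - \left(2 B + \frac{i \sqrt{21}}{2}\right) = 3 - 2 B - \frac{i \sqrt{21}}{2}$)
$Q{\left(C \right)} = \frac{555}{1939}$ ($Q{\left(C \right)} = \frac{2}{7} + \frac{1}{7 \left(89 + 188\right)} = \frac{2}{7} + \frac{1}{7 \cdot 277} = \frac{2}{7} + \frac{1}{7} \cdot \frac{1}{277} = \frac{2}{7} + \frac{1}{1939} = \frac{555}{1939}$)
$Q{\left(D{\left(-12,-9 \right)} \right)} - 37137 = \frac{555}{1939} - 37137 = - \frac{72008088}{1939}$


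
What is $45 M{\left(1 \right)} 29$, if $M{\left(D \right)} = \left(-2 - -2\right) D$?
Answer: $0$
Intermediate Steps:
$M{\left(D \right)} = 0$ ($M{\left(D \right)} = \left(-2 + 2\right) D = 0 D = 0$)
$45 M{\left(1 \right)} 29 = 45 \cdot 0 \cdot 29 = 0 \cdot 29 = 0$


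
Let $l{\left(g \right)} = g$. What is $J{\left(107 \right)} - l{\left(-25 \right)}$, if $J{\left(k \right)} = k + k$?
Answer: $239$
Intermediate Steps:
$J{\left(k \right)} = 2 k$
$J{\left(107 \right)} - l{\left(-25 \right)} = 2 \cdot 107 - -25 = 214 + 25 = 239$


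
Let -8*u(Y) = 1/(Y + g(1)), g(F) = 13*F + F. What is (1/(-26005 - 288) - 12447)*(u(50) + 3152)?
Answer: -132038548549989/3365504 ≈ -3.9233e+7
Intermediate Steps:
g(F) = 14*F
u(Y) = -1/(8*(14 + Y)) (u(Y) = -1/(8*(Y + 14*1)) = -1/(8*(Y + 14)) = -1/(8*(14 + Y)))
(1/(-26005 - 288) - 12447)*(u(50) + 3152) = (1/(-26005 - 288) - 12447)*(-1/(112 + 8*50) + 3152) = (1/(-26293) - 12447)*(-1/(112 + 400) + 3152) = (-1/26293 - 12447)*(-1/512 + 3152) = -327268972*(-1*1/512 + 3152)/26293 = -327268972*(-1/512 + 3152)/26293 = -327268972/26293*1613823/512 = -132038548549989/3365504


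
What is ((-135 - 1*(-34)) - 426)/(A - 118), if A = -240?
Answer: 527/358 ≈ 1.4721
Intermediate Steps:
((-135 - 1*(-34)) - 426)/(A - 118) = ((-135 - 1*(-34)) - 426)/(-240 - 118) = ((-135 + 34) - 426)/(-358) = (-101 - 426)*(-1/358) = -527*(-1/358) = 527/358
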